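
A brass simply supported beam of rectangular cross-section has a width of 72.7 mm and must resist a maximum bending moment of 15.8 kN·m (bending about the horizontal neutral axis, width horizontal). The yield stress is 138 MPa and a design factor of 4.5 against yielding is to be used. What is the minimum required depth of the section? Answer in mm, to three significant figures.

σ_allow = 138/4.5 = 30.67 MPa.
For a rectangular section σ = 6M/(bh²), so h² = 6M/(b σ_allow) = 6×1.5800×10^7/(72.7×30.67) = 42520 mm².
h = 206.2 mm.

h = 206 mm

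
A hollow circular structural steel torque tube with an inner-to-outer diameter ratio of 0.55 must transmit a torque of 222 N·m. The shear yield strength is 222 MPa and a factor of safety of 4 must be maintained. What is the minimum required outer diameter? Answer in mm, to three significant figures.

τ_allow = 222/4 = 55.50 MPa.
For a hollow shaft τ = 16T/[πd_o³(1−k⁴)] with k = 0.55, so 1−k⁴ = 0.9085.
d_o³ = 16T/[π τ_allow (1−k⁴)] = 16×222000/(π×55.50×0.9085) = 22420 mm³.
d_o = 28.20 mm.

d_o = 28.2 mm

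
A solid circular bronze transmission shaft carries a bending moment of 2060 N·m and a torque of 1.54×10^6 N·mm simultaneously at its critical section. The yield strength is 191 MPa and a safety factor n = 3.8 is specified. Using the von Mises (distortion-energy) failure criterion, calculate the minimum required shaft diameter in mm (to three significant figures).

d = 79.2 mm

σ_allow = σ_y/n = 191/3.8 = 50.26 MPa.
For a solid shaft σ_b = 32M/(πd³) and τ = 16T/(πd³), so the von Mises stress is σ' = (16/πd³)·√(4M²+3T²).
√(4M²+3T²) = √(4×(2.060×10^6)² + 3×(1.540×10^6)²) = 4.908×10^6 N·mm.
d³ = 16×4.908×10^6/(π×50.26) = 497300 mm³.
d = 79.23 mm.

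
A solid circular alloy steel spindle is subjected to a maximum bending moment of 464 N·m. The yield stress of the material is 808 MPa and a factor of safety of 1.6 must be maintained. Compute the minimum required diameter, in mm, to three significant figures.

d = 21.1 mm

σ_allow = 808/1.6 = 505.0 MPa.
For a solid circular section σ = 32M/(πd³), so d³ = 32M/(π σ_allow) = 32×464000/(π×505.0) = 9359 mm³.
d = 21.07 mm.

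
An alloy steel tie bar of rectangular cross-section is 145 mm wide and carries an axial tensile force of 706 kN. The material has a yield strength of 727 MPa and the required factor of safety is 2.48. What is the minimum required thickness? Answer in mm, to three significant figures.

t = 16.6 mm

σ_allow = 727/2.48 = 293.1 MPa.
Required area A = F/σ_allow = 706000/293.1 = 2408 mm².
t = A/w = 2408/145 = 16.61 mm.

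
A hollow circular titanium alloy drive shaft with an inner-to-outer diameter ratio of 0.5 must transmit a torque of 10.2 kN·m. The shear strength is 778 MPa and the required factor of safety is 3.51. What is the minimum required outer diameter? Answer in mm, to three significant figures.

τ_allow = 778/3.51 = 221.7 MPa.
For a hollow shaft τ = 16T/[πd_o³(1−k⁴)] with k = 0.5, so 1−k⁴ = 0.9375.
d_o³ = 16T/[π τ_allow (1−k⁴)] = 16×1.0200×10^7/(π×221.7×0.9375) = 250000 mm³.
d_o = 63.00 mm.

d_o = 63.0 mm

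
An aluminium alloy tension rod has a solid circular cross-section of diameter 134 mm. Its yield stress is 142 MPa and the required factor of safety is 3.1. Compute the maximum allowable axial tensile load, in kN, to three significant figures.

F_allow = 646 kN

σ_allow = 142/3.1 = 45.81 MPa.
A = πd²/4 = π×134²/4 = 14100 mm².
F_allow = σ_allow × A = 45.81×14100 = 646000 N.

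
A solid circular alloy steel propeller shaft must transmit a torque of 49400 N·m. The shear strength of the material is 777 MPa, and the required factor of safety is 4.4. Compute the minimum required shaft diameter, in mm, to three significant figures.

d = 113 mm

Allowable shear stress τ_allow = 777/4.4 = 176.6 MPa.
For a solid shaft τ = 16T/(πd³), so d³ = 16T/(π τ_allow) = 16×4.9400×10^7/(π×176.6) = 1.425×10^6 mm³.
d = (1.425×10^6)^(1/3) = 112.5 mm.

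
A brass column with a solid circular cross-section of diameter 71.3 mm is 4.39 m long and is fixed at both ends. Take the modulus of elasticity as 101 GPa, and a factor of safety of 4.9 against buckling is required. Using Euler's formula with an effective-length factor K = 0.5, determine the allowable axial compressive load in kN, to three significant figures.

P_allow = 53.6 kN

I = πd⁴/64 = π×71.3⁴/64 = 1.269×10^6 mm⁴.
Effective length L_e = KL = 0.5×4.39 m = 2195 mm.
Euler critical load P_cr = π²EI/L_e² = π²×101000×1.269×10^6/2195² = 262500 N.
P_allow = P_cr/n = 262500/4.9 = 53570 N.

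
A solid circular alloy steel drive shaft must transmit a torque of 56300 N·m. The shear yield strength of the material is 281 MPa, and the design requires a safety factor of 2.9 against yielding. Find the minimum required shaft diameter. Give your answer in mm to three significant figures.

Allowable shear stress τ_allow = 281/2.9 = 96.90 MPa.
For a solid shaft τ = 16T/(πd³), so d³ = 16T/(π τ_allow) = 16×5.6300×10^7/(π×96.90) = 2.959×10^6 mm³.
d = (2.959×10^6)^(1/3) = 143.6 mm.

d = 144 mm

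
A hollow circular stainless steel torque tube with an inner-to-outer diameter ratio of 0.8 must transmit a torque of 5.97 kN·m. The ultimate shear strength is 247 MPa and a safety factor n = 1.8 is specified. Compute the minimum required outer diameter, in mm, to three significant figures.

d_o = 72.1 mm

τ_allow = 247/1.8 = 137.2 MPa.
For a hollow shaft τ = 16T/[πd_o³(1−k⁴)] with k = 0.8, so 1−k⁴ = 0.5904.
d_o³ = 16T/[π τ_allow (1−k⁴)] = 16×5970000/(π×137.2×0.5904) = 375300 mm³.
d_o = 72.13 mm.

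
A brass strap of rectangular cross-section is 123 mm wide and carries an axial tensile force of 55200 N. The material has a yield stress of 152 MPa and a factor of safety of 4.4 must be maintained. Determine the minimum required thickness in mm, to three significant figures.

σ_allow = 152/4.4 = 34.55 MPa.
Required area A = F/σ_allow = 55200/34.55 = 1598 mm².
t = A/w = 1598/123 = 12.99 mm.

t = 13.0 mm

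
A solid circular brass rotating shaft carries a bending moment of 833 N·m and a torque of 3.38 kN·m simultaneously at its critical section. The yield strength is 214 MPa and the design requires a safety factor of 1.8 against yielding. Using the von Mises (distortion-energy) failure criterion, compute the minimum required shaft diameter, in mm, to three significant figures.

d = 63.9 mm

σ_allow = σ_y/n = 214/1.8 = 118.9 MPa.
For a solid shaft σ_b = 32M/(πd³) and τ = 16T/(πd³), so the von Mises stress is σ' = (16/πd³)·√(4M²+3T²).
√(4M²+3T²) = √(4×(833000)² + 3×(3.380×10^6)²) = 6.087×10^6 N·mm.
d³ = 16×6.087×10^6/(π×118.9) = 260700 mm³.
d = 63.89 mm.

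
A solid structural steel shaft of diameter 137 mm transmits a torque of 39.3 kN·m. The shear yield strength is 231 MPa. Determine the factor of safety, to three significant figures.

n = 2.97

τ = 16T/(πd³) = 16×3.9300×10^7/(π×137³) = 77.84 MPa.
n = τ_limit/τ = 231/77.84 = 2.968.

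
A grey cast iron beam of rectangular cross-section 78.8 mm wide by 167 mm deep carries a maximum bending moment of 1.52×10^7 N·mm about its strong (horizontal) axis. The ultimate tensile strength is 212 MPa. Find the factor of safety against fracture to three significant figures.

Section modulus S = bh²/6 = 78.8×167²/6 = 366300 mm³.
σ = M/S = 1.5200×10^7/366300 = 41.50 MPa.
n = 212/41.50 = 5.109.

n = 5.11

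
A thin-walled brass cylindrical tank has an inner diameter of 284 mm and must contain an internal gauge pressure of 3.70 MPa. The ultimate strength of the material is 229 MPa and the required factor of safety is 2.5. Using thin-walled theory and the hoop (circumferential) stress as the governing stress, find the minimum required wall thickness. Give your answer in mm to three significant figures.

t = 5.74 mm

σ_allow = 229/2.5 = 91.60 MPa.
Hoop stress σ_h = pD/(2t), so t = pD/(2σ_allow) = 3.70×284/(2×91.60) = 5.736 mm.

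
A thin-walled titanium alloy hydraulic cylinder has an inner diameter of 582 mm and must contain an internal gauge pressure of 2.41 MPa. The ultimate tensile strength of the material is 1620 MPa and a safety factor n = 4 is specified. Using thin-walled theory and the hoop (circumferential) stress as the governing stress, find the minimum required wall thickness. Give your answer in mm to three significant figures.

σ_allow = 1620/4 = 405.0 MPa.
Hoop stress σ_h = pD/(2t), so t = pD/(2σ_allow) = 2.41×582/(2×405.0) = 1.732 mm.

t = 1.73 mm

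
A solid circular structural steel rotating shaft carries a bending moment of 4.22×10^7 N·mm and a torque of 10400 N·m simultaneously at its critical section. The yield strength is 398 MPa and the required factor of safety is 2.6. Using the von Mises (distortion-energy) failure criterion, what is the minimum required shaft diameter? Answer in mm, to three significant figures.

σ_allow = σ_y/n = 398/2.6 = 153.1 MPa.
For a solid shaft σ_b = 32M/(πd³) and τ = 16T/(πd³), so the von Mises stress is σ' = (16/πd³)·√(4M²+3T²).
√(4M²+3T²) = √(4×(4.220×10^7)² + 3×(1.040×10^7)²) = 8.630×10^7 N·mm.
d³ = 16×8.630×10^7/(π×153.1) = 2.871×10^6 mm³.
d = 142.1 mm.

d = 142 mm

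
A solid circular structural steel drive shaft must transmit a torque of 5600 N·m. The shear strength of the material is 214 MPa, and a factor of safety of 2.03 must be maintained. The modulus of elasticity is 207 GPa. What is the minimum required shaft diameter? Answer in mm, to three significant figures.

Allowable shear stress τ_allow = 214/2.03 = 105.4 MPa.
For a solid shaft τ = 16T/(πd³), so d³ = 16T/(π τ_allow) = 16×5600000/(π×105.4) = 270500 mm³.
d = (270500)^(1/3) = 64.68 mm.

d = 64.7 mm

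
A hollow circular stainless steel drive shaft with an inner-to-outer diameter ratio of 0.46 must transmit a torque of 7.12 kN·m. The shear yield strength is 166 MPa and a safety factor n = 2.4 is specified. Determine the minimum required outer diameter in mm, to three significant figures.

τ_allow = 166/2.4 = 69.17 MPa.
For a hollow shaft τ = 16T/[πd_o³(1−k⁴)] with k = 0.46, so 1−k⁴ = 0.9552.
d_o³ = 16T/[π τ_allow (1−k⁴)] = 16×7120000/(π×69.17×0.9552) = 548800 mm³.
d_o = 81.87 mm.

d_o = 81.9 mm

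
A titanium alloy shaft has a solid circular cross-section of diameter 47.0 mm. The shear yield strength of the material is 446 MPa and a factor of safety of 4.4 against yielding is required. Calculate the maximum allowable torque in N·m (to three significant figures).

τ_allow = 446/4.4 = 101.4 MPa.
For a solid shaft T_allow = τ_allow·πd³/16; πd³/16 = π×47.0³/16 = 20390 mm³.
T_allow = 101.4×20390 = 2.066×10^6 N·mm = 2066 N·m.

T_allow = 2070 N·m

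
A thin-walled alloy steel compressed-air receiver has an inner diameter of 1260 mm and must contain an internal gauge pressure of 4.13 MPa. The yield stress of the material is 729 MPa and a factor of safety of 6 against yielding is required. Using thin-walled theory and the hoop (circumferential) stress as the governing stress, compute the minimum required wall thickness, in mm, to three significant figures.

t = 21.4 mm

σ_allow = 729/6 = 121.5 MPa.
Hoop stress σ_h = pD/(2t), so t = pD/(2σ_allow) = 4.13×1260/(2×121.5) = 21.41 mm.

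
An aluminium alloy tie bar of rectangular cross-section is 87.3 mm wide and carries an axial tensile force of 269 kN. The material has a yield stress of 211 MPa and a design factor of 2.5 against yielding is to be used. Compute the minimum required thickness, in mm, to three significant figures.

σ_allow = 211/2.5 = 84.40 MPa.
Required area A = F/σ_allow = 269000/84.40 = 3187 mm².
t = A/w = 3187/87.3 = 36.51 mm.

t = 36.5 mm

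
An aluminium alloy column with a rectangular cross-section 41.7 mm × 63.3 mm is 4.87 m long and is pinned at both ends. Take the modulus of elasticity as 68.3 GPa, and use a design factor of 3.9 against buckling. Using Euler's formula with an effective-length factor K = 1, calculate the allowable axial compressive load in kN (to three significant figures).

P_allow = 2.79 kN

Buckling occurs about the weak axis: I_min = h·b³/12 = 63.3×41.7³/12 = 382500 mm⁴ (b = 41.7 mm is the smaller dimension).
Effective length L_e = KL = 1×4.87 m = 4870 mm.
Euler critical load P_cr = π²EI/L_e² = π²×68300×382500/4870² = 10870 N.
P_allow = P_cr/n = 10870/3.9 = 2788 N.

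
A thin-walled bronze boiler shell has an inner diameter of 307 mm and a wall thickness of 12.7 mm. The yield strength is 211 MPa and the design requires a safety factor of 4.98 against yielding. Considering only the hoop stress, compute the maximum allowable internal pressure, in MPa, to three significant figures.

p_allow = 3.51 MPa

σ_allow = 211/4.98 = 42.37 MPa.
σ_h = pD/(2t) → p_allow = 2σ_allow t/D = 2×42.37×12.7/307 = 3.505 MPa.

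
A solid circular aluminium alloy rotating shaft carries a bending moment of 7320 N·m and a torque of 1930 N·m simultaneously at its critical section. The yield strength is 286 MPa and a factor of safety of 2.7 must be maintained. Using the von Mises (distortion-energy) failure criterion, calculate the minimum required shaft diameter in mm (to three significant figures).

σ_allow = σ_y/n = 286/2.7 = 105.9 MPa.
For a solid shaft σ_b = 32M/(πd³) and τ = 16T/(πd³), so the von Mises stress is σ' = (16/πd³)·√(4M²+3T²).
√(4M²+3T²) = √(4×(7.320×10^6)² + 3×(1.930×10^6)²) = 1.502×10^7 N·mm.
d³ = 16×1.502×10^7/(π×105.9) = 722000 mm³.
d = 89.71 mm.

d = 89.7 mm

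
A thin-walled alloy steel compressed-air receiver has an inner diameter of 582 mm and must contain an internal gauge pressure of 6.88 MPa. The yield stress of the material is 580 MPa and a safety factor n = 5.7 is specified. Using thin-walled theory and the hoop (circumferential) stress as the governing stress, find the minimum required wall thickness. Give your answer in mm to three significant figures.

t = 19.7 mm

σ_allow = 580/5.7 = 101.8 MPa.
Hoop stress σ_h = pD/(2t), so t = pD/(2σ_allow) = 6.88×582/(2×101.8) = 19.68 mm.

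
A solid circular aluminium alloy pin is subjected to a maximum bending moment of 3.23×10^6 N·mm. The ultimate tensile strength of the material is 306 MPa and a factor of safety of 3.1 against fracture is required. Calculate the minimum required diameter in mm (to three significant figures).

d = 69.3 mm

σ_allow = 306/3.1 = 98.71 MPa.
For a solid circular section σ = 32M/(πd³), so d³ = 32M/(π σ_allow) = 32×3230000/(π×98.71) = 333300 mm³.
d = 69.33 mm.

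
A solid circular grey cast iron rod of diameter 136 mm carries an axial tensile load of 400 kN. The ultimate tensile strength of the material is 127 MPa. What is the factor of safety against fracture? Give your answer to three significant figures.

n = 4.61

A = πd²/4 = 14530 mm².
σ = F/A = 400000/14530 = 27.54 MPa.
n = 127/27.54 = 4.612.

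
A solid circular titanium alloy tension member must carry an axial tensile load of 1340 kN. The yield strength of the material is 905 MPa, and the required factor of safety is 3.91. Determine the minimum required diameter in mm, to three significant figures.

Allowable stress σ_allow = 905/3.91 = 231.5 MPa.
Required area A = F/σ_allow = 1340000/231.5 = 5789 mm².
A = πd²/4 → d = √(4A/π) = 85.86 mm.

d = 85.9 mm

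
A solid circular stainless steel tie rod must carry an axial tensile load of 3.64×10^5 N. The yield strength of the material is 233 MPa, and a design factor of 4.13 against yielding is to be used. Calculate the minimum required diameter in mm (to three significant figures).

Allowable stress σ_allow = 233/4.13 = 56.42 MPa.
Required area A = F/σ_allow = 364000/56.42 = 6452 mm².
A = πd²/4 → d = √(4A/π) = 90.64 mm.

d = 90.6 mm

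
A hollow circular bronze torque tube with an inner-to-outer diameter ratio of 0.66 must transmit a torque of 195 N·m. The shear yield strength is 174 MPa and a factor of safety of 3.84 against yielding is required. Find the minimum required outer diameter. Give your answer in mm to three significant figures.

d_o = 30.0 mm

τ_allow = 174/3.84 = 45.31 MPa.
For a hollow shaft τ = 16T/[πd_o³(1−k⁴)] with k = 0.66, so 1−k⁴ = 0.8103.
d_o³ = 16T/[π τ_allow (1−k⁴)] = 16×195000/(π×45.31×0.8103) = 27050 mm³.
d_o = 30.02 mm.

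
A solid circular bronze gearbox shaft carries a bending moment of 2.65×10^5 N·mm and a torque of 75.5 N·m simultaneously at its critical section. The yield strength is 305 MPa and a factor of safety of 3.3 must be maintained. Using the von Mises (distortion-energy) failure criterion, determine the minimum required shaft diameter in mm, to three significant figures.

d = 31.1 mm

σ_allow = σ_y/n = 305/3.3 = 92.42 MPa.
For a solid shaft σ_b = 32M/(πd³) and τ = 16T/(πd³), so the von Mises stress is σ' = (16/πd³)·√(4M²+3T²).
√(4M²+3T²) = √(4×(265000)² + 3×(75500)²) = 545900 N·mm.
d³ = 16×545900/(π×92.42) = 30080 mm³.
d = 31.10 mm.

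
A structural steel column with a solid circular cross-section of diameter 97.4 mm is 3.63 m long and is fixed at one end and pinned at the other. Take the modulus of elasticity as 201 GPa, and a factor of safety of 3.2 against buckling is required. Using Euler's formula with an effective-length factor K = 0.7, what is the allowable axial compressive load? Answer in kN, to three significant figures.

P_allow = 424 kN

I = πd⁴/64 = π×97.4⁴/64 = 4.418×10^6 mm⁴.
Effective length L_e = KL = 0.7×3.63 m = 2541 mm.
Euler critical load P_cr = π²EI/L_e² = π²×201000×4.418×10^6/2541² = 1.357×10^6 N.
P_allow = P_cr/n = 1.357×10^6/3.2 = 424200 N.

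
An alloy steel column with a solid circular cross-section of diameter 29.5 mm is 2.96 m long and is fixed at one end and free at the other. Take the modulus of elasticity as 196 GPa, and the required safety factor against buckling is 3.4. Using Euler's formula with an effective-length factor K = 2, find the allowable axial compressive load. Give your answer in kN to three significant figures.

I = πd⁴/64 = π×29.5⁴/64 = 37180 mm⁴.
Effective length L_e = KL = 2×2.96 m = 5920 mm.
Euler critical load P_cr = π²EI/L_e² = π²×196000×37180/5920² = 2052 N.
P_allow = P_cr/n = 2052/3.4 = 603.5 N.

P_allow = 0.604 kN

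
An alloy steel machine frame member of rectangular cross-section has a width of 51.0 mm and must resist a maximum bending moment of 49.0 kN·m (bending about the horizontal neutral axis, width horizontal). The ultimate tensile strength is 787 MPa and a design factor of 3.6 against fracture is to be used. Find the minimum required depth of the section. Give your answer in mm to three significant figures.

h = 162 mm

σ_allow = 787/3.6 = 218.6 MPa.
For a rectangular section σ = 6M/(bh²), so h² = 6M/(b σ_allow) = 6×4.9000×10^7/(51.0×218.6) = 26370 mm².
h = 162.4 mm.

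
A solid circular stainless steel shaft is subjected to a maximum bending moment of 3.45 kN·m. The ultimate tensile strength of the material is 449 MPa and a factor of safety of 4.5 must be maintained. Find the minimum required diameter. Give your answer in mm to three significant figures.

σ_allow = 449/4.5 = 99.78 MPa.
For a solid circular section σ = 32M/(πd³), so d³ = 32M/(π σ_allow) = 32×3450000/(π×99.78) = 352200 mm³.
d = 70.62 mm.

d = 70.6 mm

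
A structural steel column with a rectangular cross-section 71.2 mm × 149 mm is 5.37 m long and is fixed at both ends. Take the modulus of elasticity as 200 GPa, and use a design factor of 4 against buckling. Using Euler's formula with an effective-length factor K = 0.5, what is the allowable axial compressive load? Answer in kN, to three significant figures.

Buckling occurs about the weak axis: I_min = h·b³/12 = 149×71.2³/12 = 4.482×10^6 mm⁴ (b = 71.2 mm is the smaller dimension).
Effective length L_e = KL = 0.5×5.37 m = 2685 mm.
Euler critical load P_cr = π²EI/L_e² = π²×200000×4.482×10^6/2685² = 1.227×10^6 N.
P_allow = P_cr/n = 1.227×10^6/4 = 306800 N.

P_allow = 307 kN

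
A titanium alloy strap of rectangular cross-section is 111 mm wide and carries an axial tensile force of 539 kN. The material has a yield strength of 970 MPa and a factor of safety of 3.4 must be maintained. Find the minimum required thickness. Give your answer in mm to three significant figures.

t = 17.0 mm

σ_allow = 970/3.4 = 285.3 MPa.
Required area A = F/σ_allow = 539000/285.3 = 1889 mm².
t = A/w = 1889/111 = 17.02 mm.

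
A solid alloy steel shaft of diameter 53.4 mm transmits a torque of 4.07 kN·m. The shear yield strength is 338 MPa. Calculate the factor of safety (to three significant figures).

τ = 16T/(πd³) = 16×4070000/(π×53.4³) = 136.1 MPa.
n = τ_limit/τ = 338/136.1 = 2.483.

n = 2.48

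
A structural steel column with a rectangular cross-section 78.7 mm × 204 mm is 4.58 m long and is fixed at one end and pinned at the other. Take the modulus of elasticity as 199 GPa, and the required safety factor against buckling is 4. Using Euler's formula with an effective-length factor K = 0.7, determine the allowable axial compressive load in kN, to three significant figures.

P_allow = 396 kN

Buckling occurs about the weak axis: I_min = h·b³/12 = 204×78.7³/12 = 8.287×10^6 mm⁴ (b = 78.7 mm is the smaller dimension).
Effective length L_e = KL = 0.7×4.58 m = 3206 mm.
Euler critical load P_cr = π²EI/L_e² = π²×199000×8.287×10^6/3206² = 1.583×10^6 N.
P_allow = P_cr/n = 1.583×10^6/4 = 395900 N.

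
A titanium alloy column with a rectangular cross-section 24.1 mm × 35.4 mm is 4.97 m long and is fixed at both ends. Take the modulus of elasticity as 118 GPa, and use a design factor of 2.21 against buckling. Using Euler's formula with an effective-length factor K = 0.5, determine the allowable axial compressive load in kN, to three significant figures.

P_allow = 3.52 kN

Buckling occurs about the weak axis: I_min = h·b³/12 = 35.4×24.1³/12 = 41290 mm⁴ (b = 24.1 mm is the smaller dimension).
Effective length L_e = KL = 0.5×4.97 m = 2485 mm.
Euler critical load P_cr = π²EI/L_e² = π²×118000×41290/2485² = 7788 N.
P_allow = P_cr/n = 7788/2.21 = 3524 N.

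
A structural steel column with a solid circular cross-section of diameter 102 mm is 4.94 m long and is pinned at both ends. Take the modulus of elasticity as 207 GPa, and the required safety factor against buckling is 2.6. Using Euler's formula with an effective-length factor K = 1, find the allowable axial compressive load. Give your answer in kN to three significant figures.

P_allow = 171 kN

I = πd⁴/64 = π×102⁴/64 = 5.313×10^6 mm⁴.
Effective length L_e = KL = 1×4.94 m = 4940 mm.
Euler critical load P_cr = π²EI/L_e² = π²×207000×5.313×10^6/4940² = 444800 N.
P_allow = P_cr/n = 444800/2.6 = 171100 N.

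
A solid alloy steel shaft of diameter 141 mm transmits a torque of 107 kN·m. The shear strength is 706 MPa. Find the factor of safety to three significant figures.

τ = 16T/(πd³) = 16×1.0700×10^8/(π×141³) = 194.4 MPa.
n = τ_limit/τ = 706/194.4 = 3.632.

n = 3.63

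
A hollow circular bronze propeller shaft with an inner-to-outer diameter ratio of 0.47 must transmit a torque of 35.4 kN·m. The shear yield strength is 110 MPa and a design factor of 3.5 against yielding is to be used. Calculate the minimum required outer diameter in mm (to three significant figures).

d_o = 182 mm

τ_allow = 110/3.5 = 31.43 MPa.
For a hollow shaft τ = 16T/[πd_o³(1−k⁴)] with k = 0.47, so 1−k⁴ = 0.9512.
d_o³ = 16T/[π τ_allow (1−k⁴)] = 16×3.5400×10^7/(π×31.43×0.9512) = 6.031×10^6 mm³.
d_o = 182.0 mm.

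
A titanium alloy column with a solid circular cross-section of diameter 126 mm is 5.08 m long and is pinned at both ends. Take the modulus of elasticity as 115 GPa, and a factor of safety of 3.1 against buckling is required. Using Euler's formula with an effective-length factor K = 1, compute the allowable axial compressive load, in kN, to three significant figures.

I = πd⁴/64 = π×126⁴/64 = 1.237×10^7 mm⁴.
Effective length L_e = KL = 1×5.08 m = 5080 mm.
Euler critical load P_cr = π²EI/L_e² = π²×115000×1.237×10^7/5080² = 544200 N.
P_allow = P_cr/n = 544200/3.1 = 175500 N.

P_allow = 176 kN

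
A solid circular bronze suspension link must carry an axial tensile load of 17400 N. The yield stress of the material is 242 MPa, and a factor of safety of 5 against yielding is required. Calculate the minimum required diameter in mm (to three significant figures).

Allowable stress σ_allow = 242/5 = 48.40 MPa.
Required area A = F/σ_allow = 17400/48.40 = 359.5 mm².
A = πd²/4 → d = √(4A/π) = 21.39 mm.

d = 21.4 mm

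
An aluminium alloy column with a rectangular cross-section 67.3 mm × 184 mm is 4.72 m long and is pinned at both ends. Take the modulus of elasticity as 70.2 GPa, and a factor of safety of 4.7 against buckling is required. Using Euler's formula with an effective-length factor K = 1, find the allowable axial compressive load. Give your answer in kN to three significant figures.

P_allow = 30.9 kN

Buckling occurs about the weak axis: I_min = h·b³/12 = 184×67.3³/12 = 4.674×10^6 mm⁴ (b = 67.3 mm is the smaller dimension).
Effective length L_e = KL = 1×4.72 m = 4720 mm.
Euler critical load P_cr = π²EI/L_e² = π²×70200×4.674×10^6/4720² = 145400 N.
P_allow = P_cr/n = 145400/4.7 = 30930 N.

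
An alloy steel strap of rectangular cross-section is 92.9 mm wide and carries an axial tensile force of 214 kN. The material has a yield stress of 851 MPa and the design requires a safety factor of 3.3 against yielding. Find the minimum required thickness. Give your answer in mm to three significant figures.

σ_allow = 851/3.3 = 257.9 MPa.
Required area A = F/σ_allow = 214000/257.9 = 829.8 mm².
t = A/w = 829.8/92.9 = 8.933 mm.

t = 8.93 mm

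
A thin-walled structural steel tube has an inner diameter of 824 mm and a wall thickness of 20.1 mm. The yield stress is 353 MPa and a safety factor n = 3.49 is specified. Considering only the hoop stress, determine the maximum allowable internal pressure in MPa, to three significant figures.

p_allow = 4.93 MPa

σ_allow = 353/3.49 = 101.1 MPa.
σ_h = pD/(2t) → p_allow = 2σ_allow t/D = 2×101.1×20.1/824 = 4.935 MPa.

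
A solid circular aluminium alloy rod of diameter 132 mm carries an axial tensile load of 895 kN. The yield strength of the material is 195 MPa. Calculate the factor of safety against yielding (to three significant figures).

A = πd²/4 = 13680 mm².
σ = F/A = 895000/13680 = 65.40 MPa.
n = 195/65.40 = 2.982.

n = 2.98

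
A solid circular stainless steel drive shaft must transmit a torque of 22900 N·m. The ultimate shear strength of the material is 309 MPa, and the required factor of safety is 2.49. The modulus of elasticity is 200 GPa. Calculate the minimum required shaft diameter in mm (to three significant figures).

Allowable shear stress τ_allow = 309/2.49 = 124.1 MPa.
For a solid shaft τ = 16T/(πd³), so d³ = 16T/(π τ_allow) = 16×2.2900×10^7/(π×124.1) = 939800 mm³.
d = (939800)^(1/3) = 97.95 mm.

d = 98.0 mm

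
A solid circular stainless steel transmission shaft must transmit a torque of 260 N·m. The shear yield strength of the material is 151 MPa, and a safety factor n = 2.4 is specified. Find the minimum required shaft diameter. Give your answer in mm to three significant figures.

d = 27.6 mm

Allowable shear stress τ_allow = 151/2.4 = 62.92 MPa.
For a solid shaft τ = 16T/(πd³), so d³ = 16T/(π τ_allow) = 16×260000/(π×62.92) = 21050 mm³.
d = (21050)^(1/3) = 27.61 mm.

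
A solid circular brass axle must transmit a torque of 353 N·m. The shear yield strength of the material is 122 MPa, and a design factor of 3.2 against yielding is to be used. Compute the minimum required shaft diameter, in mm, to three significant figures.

Allowable shear stress τ_allow = 122/3.2 = 38.12 MPa.
For a solid shaft τ = 16T/(πd³), so d³ = 16T/(π τ_allow) = 16×353000/(π×38.12) = 47160 mm³.
d = (47160)^(1/3) = 36.13 mm.

d = 36.1 mm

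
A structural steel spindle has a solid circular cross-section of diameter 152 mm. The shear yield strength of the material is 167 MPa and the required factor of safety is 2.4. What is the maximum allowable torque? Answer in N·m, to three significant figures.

τ_allow = 167/2.4 = 69.58 MPa.
For a solid shaft T_allow = τ_allow·πd³/16; πd³/16 = π×152³/16 = 689500 mm³.
T_allow = 69.58×689500 = 4.798×10^7 N·mm = 47980 N·m.

T_allow = 48000 N·m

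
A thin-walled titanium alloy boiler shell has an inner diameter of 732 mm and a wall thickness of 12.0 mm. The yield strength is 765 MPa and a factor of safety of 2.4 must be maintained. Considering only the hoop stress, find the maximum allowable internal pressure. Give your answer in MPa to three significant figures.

σ_allow = 765/2.4 = 318.8 MPa.
σ_h = pD/(2t) → p_allow = 2σ_allow t/D = 2×318.8×12.0/732 = 10.45 MPa.

p_allow = 10.5 MPa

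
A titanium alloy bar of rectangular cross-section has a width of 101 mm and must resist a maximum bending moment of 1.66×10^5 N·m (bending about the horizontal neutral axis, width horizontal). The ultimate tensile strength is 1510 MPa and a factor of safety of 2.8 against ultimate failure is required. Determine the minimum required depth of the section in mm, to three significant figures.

h = 135 mm

σ_allow = 1510/2.8 = 539.3 MPa.
For a rectangular section σ = 6M/(bh²), so h² = 6M/(b σ_allow) = 6×1.6600×10^8/(101×539.3) = 18290 mm².
h = 135.2 mm.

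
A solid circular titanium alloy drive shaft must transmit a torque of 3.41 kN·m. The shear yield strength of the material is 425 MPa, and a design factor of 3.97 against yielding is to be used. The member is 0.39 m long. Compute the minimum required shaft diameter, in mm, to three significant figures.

Allowable shear stress τ_allow = 425/3.97 = 107.1 MPa.
For a solid shaft τ = 16T/(πd³), so d³ = 16T/(π τ_allow) = 16×3410000/(π×107.1) = 162200 mm³.
d = (162200)^(1/3) = 54.54 mm.

d = 54.5 mm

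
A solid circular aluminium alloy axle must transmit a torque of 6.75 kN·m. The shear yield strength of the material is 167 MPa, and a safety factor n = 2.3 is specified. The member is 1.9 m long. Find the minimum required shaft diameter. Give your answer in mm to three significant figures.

d = 77.9 mm

Allowable shear stress τ_allow = 167/2.3 = 72.61 MPa.
For a solid shaft τ = 16T/(πd³), so d³ = 16T/(π τ_allow) = 16×6750000/(π×72.61) = 473500 mm³.
d = (473500)^(1/3) = 77.94 mm.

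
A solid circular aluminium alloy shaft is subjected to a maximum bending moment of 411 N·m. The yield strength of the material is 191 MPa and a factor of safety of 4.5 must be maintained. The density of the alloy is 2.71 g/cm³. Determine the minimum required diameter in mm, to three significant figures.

σ_allow = 191/4.5 = 42.44 MPa.
For a solid circular section σ = 32M/(πd³), so d³ = 32M/(π σ_allow) = 32×411000/(π×42.44) = 98630 mm³.
d = 46.20 mm.

d = 46.2 mm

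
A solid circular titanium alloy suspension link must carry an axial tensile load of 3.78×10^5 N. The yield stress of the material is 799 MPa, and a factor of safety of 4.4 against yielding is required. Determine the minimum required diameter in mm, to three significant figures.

d = 51.5 mm

Allowable stress σ_allow = 799/4.4 = 181.6 MPa.
Required area A = F/σ_allow = 378000/181.6 = 2082 mm².
A = πd²/4 → d = √(4A/π) = 51.48 mm.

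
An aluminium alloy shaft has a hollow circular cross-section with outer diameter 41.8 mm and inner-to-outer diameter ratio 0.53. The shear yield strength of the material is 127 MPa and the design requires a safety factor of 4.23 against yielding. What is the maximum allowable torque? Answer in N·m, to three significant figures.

τ_allow = 127/4.23 = 30.02 MPa.
For a hollow shaft T_allow = τ_allow·πd_o³(1−k⁴)/16 with 1−k⁴ = 0.9211, so πd_o³(1−k⁴)/16 = 13210 mm³.
T_allow = 30.02×13210 = 396600 N·mm = 396.6 N·m.

T_allow = 397 N·m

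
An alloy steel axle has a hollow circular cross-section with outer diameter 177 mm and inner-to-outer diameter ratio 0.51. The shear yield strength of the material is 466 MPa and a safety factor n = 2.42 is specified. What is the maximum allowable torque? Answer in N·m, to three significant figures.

T_allow = 1.95×10^5 N·m

τ_allow = 466/2.42 = 192.6 MPa.
For a hollow shaft T_allow = τ_allow·πd_o³(1−k⁴)/16 with 1−k⁴ = 0.9323, so πd_o³(1−k⁴)/16 = 1.015×10^6 mm³.
T_allow = 192.6×1.015×10^6 = 1.955×10^8 N·mm = 195500 N·m.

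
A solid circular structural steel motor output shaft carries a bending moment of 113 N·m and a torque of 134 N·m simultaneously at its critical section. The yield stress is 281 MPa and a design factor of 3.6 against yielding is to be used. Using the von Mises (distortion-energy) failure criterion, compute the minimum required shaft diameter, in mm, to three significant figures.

σ_allow = σ_y/n = 281/3.6 = 78.06 MPa.
For a solid shaft σ_b = 32M/(πd³) and τ = 16T/(πd³), so the von Mises stress is σ' = (16/πd³)·√(4M²+3T²).
√(4M²+3T²) = √(4×(113000)² + 3×(134000)²) = 324000 N·mm.
d³ = 16×324000/(π×78.06) = 21140 mm³.
d = 27.65 mm.

d = 27.6 mm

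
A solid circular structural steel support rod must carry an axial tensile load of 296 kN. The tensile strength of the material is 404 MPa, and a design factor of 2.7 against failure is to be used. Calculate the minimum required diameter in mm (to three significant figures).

Allowable stress σ_allow = 404/2.7 = 149.6 MPa.
Required area A = F/σ_allow = 296000/149.6 = 1978 mm².
A = πd²/4 → d = √(4A/π) = 50.19 mm.

d = 50.2 mm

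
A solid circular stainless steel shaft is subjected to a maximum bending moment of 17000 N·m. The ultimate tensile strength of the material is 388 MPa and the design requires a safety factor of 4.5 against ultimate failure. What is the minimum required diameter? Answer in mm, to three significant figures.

σ_allow = 388/4.5 = 86.22 MPa.
For a solid circular section σ = 32M/(πd³), so d³ = 32M/(π σ_allow) = 32×1.7000×10^7/(π×86.22) = 2.008×10^6 mm³.
d = 126.2 mm.

d = 126 mm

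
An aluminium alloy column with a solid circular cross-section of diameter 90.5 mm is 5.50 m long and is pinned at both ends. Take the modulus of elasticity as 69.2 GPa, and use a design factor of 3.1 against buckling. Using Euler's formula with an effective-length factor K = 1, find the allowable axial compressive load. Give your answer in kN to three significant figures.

P_allow = 24.0 kN

I = πd⁴/64 = π×90.5⁴/64 = 3.293×10^6 mm⁴.
Effective length L_e = KL = 1×5.50 m = 5500 mm.
Euler critical load P_cr = π²EI/L_e² = π²×69200×3.293×10^6/5500² = 74340 N.
P_allow = P_cr/n = 74340/3.1 = 23980 N.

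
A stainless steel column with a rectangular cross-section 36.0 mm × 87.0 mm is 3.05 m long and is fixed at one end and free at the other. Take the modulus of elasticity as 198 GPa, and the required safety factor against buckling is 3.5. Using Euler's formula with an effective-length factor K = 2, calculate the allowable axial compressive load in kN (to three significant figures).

P_allow = 5.08 kN

Buckling occurs about the weak axis: I_min = h·b³/12 = 87.0×36.0³/12 = 338300 mm⁴ (b = 36.0 mm is the smaller dimension).
Effective length L_e = KL = 2×3.05 m = 6100 mm.
Euler critical load P_cr = π²EI/L_e² = π²×198000×338300/6100² = 17760 N.
P_allow = P_cr/n = 17760/3.5 = 5076 N.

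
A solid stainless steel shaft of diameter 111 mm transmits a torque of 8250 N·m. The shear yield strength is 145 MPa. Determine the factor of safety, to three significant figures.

τ = 16T/(πd³) = 16×8250000/(π×111³) = 30.72 MPa.
n = τ_limit/τ = 145/30.72 = 4.720.

n = 4.72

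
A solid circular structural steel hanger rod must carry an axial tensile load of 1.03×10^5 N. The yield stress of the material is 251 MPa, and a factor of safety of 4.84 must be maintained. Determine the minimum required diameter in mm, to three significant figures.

Allowable stress σ_allow = 251/4.84 = 51.86 MPa.
Required area A = F/σ_allow = 103000/51.86 = 1986 mm².
A = πd²/4 → d = √(4A/π) = 50.29 mm.

d = 50.3 mm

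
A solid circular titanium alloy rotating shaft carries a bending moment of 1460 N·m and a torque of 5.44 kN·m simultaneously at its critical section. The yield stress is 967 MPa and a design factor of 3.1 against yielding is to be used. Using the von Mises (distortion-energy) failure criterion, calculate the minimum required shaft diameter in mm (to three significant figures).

d = 54.4 mm

σ_allow = σ_y/n = 967/3.1 = 311.9 MPa.
For a solid shaft σ_b = 32M/(πd³) and τ = 16T/(πd³), so the von Mises stress is σ' = (16/πd³)·√(4M²+3T²).
√(4M²+3T²) = √(4×(1.460×10^6)² + 3×(5.440×10^6)²) = 9.864×10^6 N·mm.
d³ = 16×9.864×10^6/(π×311.9) = 161100 mm³.
d = 54.41 mm.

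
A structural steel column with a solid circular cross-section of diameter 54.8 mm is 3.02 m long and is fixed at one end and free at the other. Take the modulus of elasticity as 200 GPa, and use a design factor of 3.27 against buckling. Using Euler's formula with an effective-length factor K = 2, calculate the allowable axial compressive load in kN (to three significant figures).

I = πd⁴/64 = π×54.8⁴/64 = 442700 mm⁴.
Effective length L_e = KL = 2×3.02 m = 6040 mm.
Euler critical load P_cr = π²EI/L_e² = π²×200000×442700/6040² = 23950 N.
P_allow = P_cr/n = 23950/3.27 = 7325 N.

P_allow = 7.32 kN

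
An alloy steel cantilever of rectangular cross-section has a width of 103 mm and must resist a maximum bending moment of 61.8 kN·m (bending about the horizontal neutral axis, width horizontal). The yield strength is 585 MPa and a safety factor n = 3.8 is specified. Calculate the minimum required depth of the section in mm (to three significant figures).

σ_allow = 585/3.8 = 153.9 MPa.
For a rectangular section σ = 6M/(bh²), so h² = 6M/(b σ_allow) = 6×6.1800×10^7/(103×153.9) = 23380 mm².
h = 152.9 mm.

h = 153 mm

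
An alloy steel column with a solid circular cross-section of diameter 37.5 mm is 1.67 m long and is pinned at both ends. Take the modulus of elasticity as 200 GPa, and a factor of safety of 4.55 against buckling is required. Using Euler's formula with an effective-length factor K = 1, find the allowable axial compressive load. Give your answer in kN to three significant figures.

I = πd⁴/64 = π×37.5⁴/64 = 97070 mm⁴.
Effective length L_e = KL = 1×1.67 m = 1670 mm.
Euler critical load P_cr = π²EI/L_e² = π²×200000×97070/1670² = 68710 N.
P_allow = P_cr/n = 68710/4.55 = 15100 N.

P_allow = 15.1 kN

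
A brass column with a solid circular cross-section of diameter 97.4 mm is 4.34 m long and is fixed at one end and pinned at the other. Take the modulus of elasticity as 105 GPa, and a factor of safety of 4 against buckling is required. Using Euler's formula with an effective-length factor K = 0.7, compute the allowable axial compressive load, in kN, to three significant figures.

P_allow = 124 kN

I = πd⁴/64 = π×97.4⁴/64 = 4.418×10^6 mm⁴.
Effective length L_e = KL = 0.7×4.34 m = 3038 mm.
Euler critical load P_cr = π²EI/L_e² = π²×105000×4.418×10^6/3038² = 496000 N.
P_allow = P_cr/n = 496000/4 = 124000 N.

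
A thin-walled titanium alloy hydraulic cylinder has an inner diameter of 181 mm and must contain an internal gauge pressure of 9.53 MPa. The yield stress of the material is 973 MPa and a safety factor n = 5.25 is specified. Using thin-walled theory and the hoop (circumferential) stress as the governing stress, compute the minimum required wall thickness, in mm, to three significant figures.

t = 4.65 mm

σ_allow = 973/5.25 = 185.3 MPa.
Hoop stress σ_h = pD/(2t), so t = pD/(2σ_allow) = 9.53×181/(2×185.3) = 4.654 mm.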